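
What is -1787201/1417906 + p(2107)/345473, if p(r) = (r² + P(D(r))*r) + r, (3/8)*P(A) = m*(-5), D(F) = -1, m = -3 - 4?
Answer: 17877345455749/1469544718614 ≈ 12.165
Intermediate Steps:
m = -7
P(A) = 280/3 (P(A) = 8*(-7*(-5))/3 = (8/3)*35 = 280/3)
p(r) = r² + 283*r/3 (p(r) = (r² + 280*r/3) + r = r² + 283*r/3)
-1787201/1417906 + p(2107)/345473 = -1787201/1417906 + ((⅓)*2107*(283 + 3*2107))/345473 = -1787201*1/1417906 + ((⅓)*2107*(283 + 6321))*(1/345473) = -1787201/1417906 + ((⅓)*2107*6604)*(1/345473) = -1787201/1417906 + (13914628/3)*(1/345473) = -1787201/1417906 + 13914628/1036419 = 17877345455749/1469544718614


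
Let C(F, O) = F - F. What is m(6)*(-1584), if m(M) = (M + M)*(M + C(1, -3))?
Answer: -114048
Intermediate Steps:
C(F, O) = 0
m(M) = 2*M² (m(M) = (M + M)*(M + 0) = (2*M)*M = 2*M²)
m(6)*(-1584) = (2*6²)*(-1584) = (2*36)*(-1584) = 72*(-1584) = -114048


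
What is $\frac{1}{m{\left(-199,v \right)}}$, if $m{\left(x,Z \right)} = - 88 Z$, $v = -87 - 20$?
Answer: $\frac{1}{9416} \approx 0.0001062$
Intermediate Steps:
$v = -107$
$\frac{1}{m{\left(-199,v \right)}} = \frac{1}{\left(-88\right) \left(-107\right)} = \frac{1}{9416}$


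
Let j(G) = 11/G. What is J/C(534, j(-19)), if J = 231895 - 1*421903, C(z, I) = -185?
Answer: 190008/185 ≈ 1027.1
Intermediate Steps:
J = -190008 (J = 231895 - 421903 = -190008)
J/C(534, j(-19)) = -190008/(-185) = -190008*(-1/185) = 190008/185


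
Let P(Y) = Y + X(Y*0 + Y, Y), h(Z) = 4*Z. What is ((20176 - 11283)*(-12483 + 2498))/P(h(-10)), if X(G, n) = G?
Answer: 17759321/16 ≈ 1.1100e+6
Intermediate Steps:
P(Y) = 2*Y (P(Y) = Y + (Y*0 + Y) = Y + (0 + Y) = Y + Y = 2*Y)
((20176 - 11283)*(-12483 + 2498))/P(h(-10)) = ((20176 - 11283)*(-12483 + 2498))/((2*(4*(-10)))) = (8893*(-9985))/((2*(-40))) = -88796605/(-80) = -88796605*(-1/80) = 17759321/16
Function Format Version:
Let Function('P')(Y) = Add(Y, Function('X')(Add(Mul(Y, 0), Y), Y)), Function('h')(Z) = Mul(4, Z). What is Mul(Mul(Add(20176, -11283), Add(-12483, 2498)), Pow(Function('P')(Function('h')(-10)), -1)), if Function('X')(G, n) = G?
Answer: Rational(17759321, 16) ≈ 1.1100e+6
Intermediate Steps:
Function('P')(Y) = Mul(2, Y) (Function('P')(Y) = Add(Y, Add(Mul(Y, 0), Y)) = Add(Y, Add(0, Y)) = Add(Y, Y) = Mul(2, Y))
Mul(Mul(Add(20176, -11283), Add(-12483, 2498)), Pow(Function('P')(Function('h')(-10)), -1)) = Mul(Mul(Add(20176, -11283), Add(-12483, 2498)), Pow(Mul(2, Mul(4, -10)), -1)) = Mul(Mul(8893, -9985), Pow(Mul(2, -40), -1)) = Mul(-88796605, Pow(-80, -1)) = Mul(-88796605, Rational(-1, 80)) = Rational(17759321, 16)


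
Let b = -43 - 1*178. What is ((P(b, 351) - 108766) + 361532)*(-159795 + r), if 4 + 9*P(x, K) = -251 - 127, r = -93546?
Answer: -64025238288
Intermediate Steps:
b = -221 (b = -43 - 178 = -221)
P(x, K) = -382/9 (P(x, K) = -4/9 + (-251 - 127)/9 = -4/9 + (⅑)*(-378) = -4/9 - 42 = -382/9)
((P(b, 351) - 108766) + 361532)*(-159795 + r) = ((-382/9 - 108766) + 361532)*(-159795 - 93546) = (-979276/9 + 361532)*(-253341) = (2274512/9)*(-253341) = -64025238288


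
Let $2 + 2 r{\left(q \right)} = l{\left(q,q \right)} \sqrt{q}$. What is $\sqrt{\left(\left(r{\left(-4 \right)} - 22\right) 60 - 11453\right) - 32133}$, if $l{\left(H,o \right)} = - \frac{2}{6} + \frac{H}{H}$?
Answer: $\sqrt{-44966 + 40 i} \approx 0.0943 + 212.05 i$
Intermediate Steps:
$l{\left(H,o \right)} = \frac{2}{3}$ ($l{\left(H,o \right)} = \left(-2\right) \frac{1}{6} + 1 = - \frac{1}{3} + 1 = \frac{2}{3}$)
$r{\left(q \right)} = -1 + \frac{\sqrt{q}}{3}$ ($r{\left(q \right)} = -1 + \frac{\frac{2}{3} \sqrt{q}}{2} = -1 + \frac{\sqrt{q}}{3}$)
$\sqrt{\left(\left(r{\left(-4 \right)} - 22\right) 60 - 11453\right) - 32133} = \sqrt{\left(\left(\left(-1 + \frac{\sqrt{-4}}{3}\right) - 22\right) 60 - 11453\right) - 32133} = \sqrt{\left(\left(\left(-1 + \frac{2 i}{3}\right) - 22\right) 60 - 11453\right) - 32133} = \sqrt{\left(\left(-23 + \frac{2 i}{3}\right) 60 - 11453\right) - 32133} = \sqrt{\left(\left(-1380 + 40 i\right) - 11453\right) - 32133} = \sqrt{\left(-12833 + 40 i\right) - 32133} = \sqrt{-44966 + 40 i}$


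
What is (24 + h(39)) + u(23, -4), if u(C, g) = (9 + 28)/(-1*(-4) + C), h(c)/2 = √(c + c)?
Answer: 685/27 + 2*√78 ≈ 43.034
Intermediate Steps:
h(c) = 2*√2*√c (h(c) = 2*√(c + c) = 2*√(2*c) = 2*(√2*√c) = 2*√2*√c)
u(C, g) = 37/(4 + C)
(24 + h(39)) + u(23, -4) = (24 + 2*√2*√39) + 37/(4 + 23) = (24 + 2*√78) + 37/27 = 685/27 + 2*√78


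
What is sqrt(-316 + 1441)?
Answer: 15*sqrt(5) ≈ 33.541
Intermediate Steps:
sqrt(-316 + 1441) = sqrt(1125) = 15*sqrt(5)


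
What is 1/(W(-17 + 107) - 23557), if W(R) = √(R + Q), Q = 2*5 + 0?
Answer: -1/23547 ≈ -4.2468e-5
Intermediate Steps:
Q = 10 (Q = 10 + 0 = 10)
W(R) = √(10 + R) (W(R) = √(R + 10) = √(10 + R))
1/(W(-17 + 107) - 23557) = 1/(√(10 + (-17 + 107)) - 23557) = 1/(√(10 + 90) - 23557) = 1/(√100 - 23557) = 1/(10 - 23557) = 1/(-23547) = -1/23547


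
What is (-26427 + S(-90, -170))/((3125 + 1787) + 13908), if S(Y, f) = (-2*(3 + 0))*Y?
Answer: -25887/18820 ≈ -1.3755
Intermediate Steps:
S(Y, f) = -6*Y (S(Y, f) = (-2*3)*Y = -6*Y)
(-26427 + S(-90, -170))/((3125 + 1787) + 13908) = (-26427 - 6*(-90))/((3125 + 1787) + 13908) = (-26427 + 540)/(4912 + 13908) = -25887/18820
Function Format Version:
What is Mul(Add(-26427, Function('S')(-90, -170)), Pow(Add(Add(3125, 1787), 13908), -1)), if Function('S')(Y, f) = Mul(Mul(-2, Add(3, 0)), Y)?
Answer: Rational(-25887, 18820) ≈ -1.3755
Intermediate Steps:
Function('S')(Y, f) = Mul(-6, Y) (Function('S')(Y, f) = Mul(Mul(-2, 3), Y) = Mul(-6, Y))
Mul(Add(-26427, Function('S')(-90, -170)), Pow(Add(Add(3125, 1787), 13908), -1)) = Mul(Add(-26427, Mul(-6, -90)), Pow(Add(Add(3125, 1787), 13908), -1)) = Mul(Add(-26427, 540), Pow(Add(4912, 13908), -1)) = Mul(-25887, Pow(18820, -1)) = Mul(-25887, Rational(1, 18820)) = Rational(-25887, 18820)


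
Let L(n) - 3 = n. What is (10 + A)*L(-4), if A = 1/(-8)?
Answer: -79/8 ≈ -9.8750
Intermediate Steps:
L(n) = 3 + n
A = -⅛ ≈ -0.12500
(10 + A)*L(-4) = (10 - ⅛)*(3 - 4) = (79/8)*(-1) = -79/8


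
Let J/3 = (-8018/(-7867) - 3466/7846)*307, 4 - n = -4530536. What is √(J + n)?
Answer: √4315745862842973402723/30862241 ≈ 2128.6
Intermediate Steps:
n = 4530540 (n = 4 - 1*(-4530536) = 4 + 4530536 = 4530540)
J = 16413235863/30862241 (J = 3*((-8018/(-7867) - 3466/7846)*307) = 3*((-8018*(-1/7867) - 3466*1/7846)*307) = 3*((8018/7867 - 1733/3923)*307) = 3*((17821103/30862241)*307) = 3*(5471078621/30862241) = 16413235863/30862241 ≈ 531.82)
√(J + n) = √(16413235863/30862241 + 4530540) = √(139839030576003/30862241) = √4315745862842973402723/30862241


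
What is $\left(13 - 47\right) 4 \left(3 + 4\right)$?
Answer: $-952$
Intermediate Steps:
$\left(13 - 47\right) 4 \left(3 + 4\right) = - 34 \cdot 4 \cdot 7 = \left(-34\right) 28 = -952$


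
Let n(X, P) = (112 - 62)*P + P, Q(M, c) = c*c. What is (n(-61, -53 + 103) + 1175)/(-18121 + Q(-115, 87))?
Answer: -3725/10552 ≈ -0.35301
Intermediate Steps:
Q(M, c) = c**2
n(X, P) = 51*P (n(X, P) = 50*P + P = 51*P)
(n(-61, -53 + 103) + 1175)/(-18121 + Q(-115, 87)) = (51*(-53 + 103) + 1175)/(-18121 + 87**2) = (51*50 + 1175)/(-18121 + 7569) = (2550 + 1175)/(-10552) = 3725*(-1/10552) = -3725/10552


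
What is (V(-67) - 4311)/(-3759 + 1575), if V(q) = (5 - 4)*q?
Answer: 2189/1092 ≈ 2.0046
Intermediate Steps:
V(q) = q (V(q) = 1*q = q)
(V(-67) - 4311)/(-3759 + 1575) = (-67 - 4311)/(-3759 + 1575) = -4378/(-2184) = -4378*(-1/2184) = 2189/1092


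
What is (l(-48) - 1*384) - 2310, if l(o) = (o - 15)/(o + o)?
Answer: -86187/32 ≈ -2693.3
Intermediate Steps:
l(o) = (-15 + o)/(2*o) (l(o) = (-15 + o)/((2*o)) = (-15 + o)*(1/(2*o)) = (-15 + o)/(2*o))
(l(-48) - 1*384) - 2310 = ((½)*(-15 - 48)/(-48) - 1*384) - 2310 = ((½)*(-1/48)*(-63) - 384) - 2310 = (21/32 - 384) - 2310 = -12267/32 - 2310 = -86187/32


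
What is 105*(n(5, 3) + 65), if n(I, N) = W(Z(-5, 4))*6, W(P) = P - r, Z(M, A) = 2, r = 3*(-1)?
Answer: 9975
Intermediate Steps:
r = -3
W(P) = 3 + P (W(P) = P - 1*(-3) = P + 3 = 3 + P)
n(I, N) = 30 (n(I, N) = (3 + 2)*6 = 5*6 = 30)
105*(n(5, 3) + 65) = 105*(30 + 65) = 105*95 = 9975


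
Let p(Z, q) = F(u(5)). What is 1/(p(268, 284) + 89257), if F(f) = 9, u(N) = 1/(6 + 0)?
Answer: 1/89266 ≈ 1.1202e-5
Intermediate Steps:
u(N) = ⅙ (u(N) = 1/6 = ⅙)
p(Z, q) = 9
1/(p(268, 284) + 89257) = 1/(9 + 89257) = 1/89266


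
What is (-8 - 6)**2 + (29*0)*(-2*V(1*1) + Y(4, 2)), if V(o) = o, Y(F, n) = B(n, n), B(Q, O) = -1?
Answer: 196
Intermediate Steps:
Y(F, n) = -1
(-8 - 6)**2 + (29*0)*(-2*V(1*1) + Y(4, 2)) = (-8 - 6)**2 + (29*0)*(-2 - 1) = (-14)**2 + 0*(-2*1 - 1) = 196 + 0*(-2 - 1) = 196 + 0*(-3) = 196 + 0 = 196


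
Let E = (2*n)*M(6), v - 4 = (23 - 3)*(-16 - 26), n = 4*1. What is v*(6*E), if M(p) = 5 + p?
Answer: -441408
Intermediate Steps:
n = 4
v = -836 (v = 4 + (23 - 3)*(-16 - 26) = 4 + 20*(-42) = 4 - 840 = -836)
E = 88 (E = (2*4)*(5 + 6) = 8*11 = 88)
v*(6*E) = -5016*88 = -836*528 = -441408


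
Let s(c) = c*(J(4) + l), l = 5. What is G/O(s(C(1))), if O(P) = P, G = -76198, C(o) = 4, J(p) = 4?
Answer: -38099/18 ≈ -2116.6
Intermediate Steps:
s(c) = 9*c (s(c) = c*(4 + 5) = c*9 = 9*c)
G/O(s(C(1))) = -76198/(9*4) = -76198/36 = -76198*1/36 = -38099/18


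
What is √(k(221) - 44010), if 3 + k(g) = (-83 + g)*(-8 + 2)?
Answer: I*√44841 ≈ 211.76*I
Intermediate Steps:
k(g) = 495 - 6*g (k(g) = -3 + (-83 + g)*(-8 + 2) = -3 + (-83 + g)*(-6) = -3 + (498 - 6*g) = 495 - 6*g)
√(k(221) - 44010) = √((495 - 6*221) - 44010) = √((495 - 1326) - 44010) = √(-831 - 44010) = √(-44841) = I*√44841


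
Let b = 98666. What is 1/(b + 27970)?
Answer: 1/126636 ≈ 7.8967e-6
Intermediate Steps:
1/(b + 27970) = 1/(98666 + 27970) = 1/126636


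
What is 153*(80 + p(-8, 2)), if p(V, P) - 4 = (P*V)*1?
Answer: 10404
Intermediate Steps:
p(V, P) = 4 + P*V (p(V, P) = 4 + (P*V)*1 = 4 + P*V)
153*(80 + p(-8, 2)) = 153*(80 + (4 + 2*(-8))) = 153*(80 + (4 - 16)) = 153*(80 - 12) = 153*68 = 10404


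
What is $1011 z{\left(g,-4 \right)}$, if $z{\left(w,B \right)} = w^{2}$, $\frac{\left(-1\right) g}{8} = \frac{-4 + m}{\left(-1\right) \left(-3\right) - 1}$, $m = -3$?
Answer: $792624$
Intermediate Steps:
$g = 28$ ($g = - 8 \frac{-4 - 3}{\left(-1\right) \left(-3\right) - 1} = - 8 \left(- \frac{7}{3 - 1}\right) = - 8 \left(- \frac{7}{2}\right) = - 8 \left(\left(-7\right) \frac{1}{2}\right) = \left(-8\right) \left(- \frac{7}{2}\right) = 28$)
$1011 z{\left(g,-4 \right)} = 1011 \cdot 28^{2} = 1011 \cdot 784 = 792624$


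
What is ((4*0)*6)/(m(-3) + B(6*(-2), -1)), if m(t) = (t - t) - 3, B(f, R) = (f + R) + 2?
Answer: 0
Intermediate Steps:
B(f, R) = 2 + R + f (B(f, R) = (R + f) + 2 = 2 + R + f)
m(t) = -3 (m(t) = 0 - 3 = -3)
((4*0)*6)/(m(-3) + B(6*(-2), -1)) = ((4*0)*6)/(-3 + (2 - 1 + 6*(-2))) = (0*6)/(-3 + (2 - 1 - 12)) = 0/(-3 - 11) = 0/(-14) = -1/14*0 = 0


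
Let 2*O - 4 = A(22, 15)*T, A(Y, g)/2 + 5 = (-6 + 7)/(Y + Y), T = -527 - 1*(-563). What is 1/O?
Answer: -11/1949 ≈ -0.0056439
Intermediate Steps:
T = 36 (T = -527 + 563 = 36)
A(Y, g) = -10 + 1/Y (A(Y, g) = -10 + 2*((-6 + 7)/(Y + Y)) = -10 + 2*(1/(2*Y)) = -10 + 1/Y)
O = -1949/11 (O = 2 + ((-10 + 1/22)*36)/2 = 2 + (-219/22*36)/2 = 2 + (½)*(-3942/11) = 2 - 1971/11 = -1949/11 ≈ -177.18)
1/O = 1/(-1949/11) = -11/1949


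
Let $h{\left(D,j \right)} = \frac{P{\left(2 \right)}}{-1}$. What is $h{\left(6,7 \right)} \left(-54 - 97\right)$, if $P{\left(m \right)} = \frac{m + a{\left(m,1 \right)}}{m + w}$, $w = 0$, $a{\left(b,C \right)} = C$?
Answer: $\frac{453}{2} \approx 226.5$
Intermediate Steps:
$P{\left(m \right)} = \frac{1 + m}{m}$ ($P{\left(m \right)} = \frac{m + 1}{m + 0} = \frac{1 + m}{m}$)
$h{\left(D,j \right)} = - \frac{3}{2}$ ($h{\left(D,j \right)} = \frac{\frac{1}{2} \left(1 + 2\right)}{-1} = \frac{1}{2} \cdot 3 \left(-1\right) = \frac{3}{2} \left(-1\right) = - \frac{3}{2}$)
$h{\left(6,7 \right)} \left(-54 - 97\right) = - \frac{3 \left(-54 - 97\right)}{2} = \left(- \frac{3}{2}\right) \left(-151\right) = \frac{453}{2}$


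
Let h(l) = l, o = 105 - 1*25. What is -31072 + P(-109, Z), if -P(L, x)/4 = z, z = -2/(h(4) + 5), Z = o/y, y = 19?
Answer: -279640/9 ≈ -31071.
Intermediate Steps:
o = 80 (o = 105 - 25 = 80)
Z = 80/19 ≈ 4.2105
z = -2/9 (z = -2/(4 + 5) = -2/9 ≈ -0.22222)
P(L, x) = 8/9 (P(L, x) = -4*(-2/9) = 8/9)
-31072 + P(-109, Z) = -31072 + 8/9 = -279640/9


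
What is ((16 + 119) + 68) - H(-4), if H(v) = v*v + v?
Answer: 191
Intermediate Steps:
H(v) = v + v**2 (H(v) = v**2 + v = v + v**2)
((16 + 119) + 68) - H(-4) = ((16 + 119) + 68) - (-4)*(1 - 4) = (135 + 68) - (-4)*(-3) = 203 - 1*12 = 203 - 12 = 191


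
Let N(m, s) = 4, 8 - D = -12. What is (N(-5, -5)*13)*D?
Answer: 1040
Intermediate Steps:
D = 20 (D = 8 - 1*(-12) = 8 + 12 = 20)
(N(-5, -5)*13)*D = (4*13)*20 = 52*20 = 1040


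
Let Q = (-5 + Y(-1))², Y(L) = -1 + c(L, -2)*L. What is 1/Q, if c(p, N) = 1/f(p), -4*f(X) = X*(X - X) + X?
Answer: 1/100 ≈ 0.010000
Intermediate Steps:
f(X) = -X/4 (f(X) = -(X*(X - X) + X)/4 = -(X*0 + X)/4 = -(0 + X)/4 = -X/4)
c(p, N) = -4/p (c(p, N) = 1/(-p/4) = -4/p)
Y(L) = -5 (Y(L) = -1 + (-4/L)*L = -1 - 4 = -5)
Q = 100 (Q = (-5 - 5)² = (-10)² = 100)
1/Q = 1/100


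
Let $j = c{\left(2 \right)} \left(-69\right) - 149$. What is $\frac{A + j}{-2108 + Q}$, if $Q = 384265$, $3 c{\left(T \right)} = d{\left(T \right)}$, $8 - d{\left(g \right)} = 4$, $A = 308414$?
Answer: $\frac{308173}{382157} \approx 0.8064$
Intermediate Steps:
$d{\left(g \right)} = 4$ ($d{\left(g \right)} = 8 - 4 = 4$)
$c{\left(T \right)} = \frac{4}{3}$ ($c{\left(T \right)} = \frac{1}{3} \cdot 4 = \frac{4}{3}$)
$j = -241$ ($j = \frac{4}{3} \left(-69\right) - 149 = -92 - 149 = -241$)
$\frac{A + j}{-2108 + Q} = \frac{308414 - 241}{-2108 + 384265} = \frac{308173}{382157}$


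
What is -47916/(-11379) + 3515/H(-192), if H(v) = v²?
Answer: 602124203/139825152 ≈ 4.3063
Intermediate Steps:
-47916/(-11379) + 3515/H(-192) = -47916/(-11379) + 3515/((-192)²) = -47916*(-1/11379) + 3515/36864 = 15972/3793 + 3515*(1/36864) = 15972/3793 + 3515/36864 = 602124203/139825152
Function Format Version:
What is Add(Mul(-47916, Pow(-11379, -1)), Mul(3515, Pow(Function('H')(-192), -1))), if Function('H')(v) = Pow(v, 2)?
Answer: Rational(602124203, 139825152) ≈ 4.3063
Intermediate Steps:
Add(Mul(-47916, Pow(-11379, -1)), Mul(3515, Pow(Function('H')(-192), -1))) = Add(Mul(-47916, Pow(-11379, -1)), Mul(3515, Pow(Pow(-192, 2), -1))) = Add(Mul(-47916, Rational(-1, 11379)), Mul(3515, Pow(36864, -1))) = Add(Rational(15972, 3793), Mul(3515, Rational(1, 36864))) = Add(Rational(15972, 3793), Rational(3515, 36864)) = Rational(602124203, 139825152)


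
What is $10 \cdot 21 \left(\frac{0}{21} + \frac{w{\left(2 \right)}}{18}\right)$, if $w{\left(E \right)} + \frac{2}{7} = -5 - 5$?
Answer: $-120$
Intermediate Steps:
$w{\left(E \right)} = - \frac{72}{7}$ ($w{\left(E \right)} = - \frac{2}{7} - 10 = - \frac{72}{7}$)
$10 \cdot 21 \left(\frac{0}{21} + \frac{w{\left(2 \right)}}{18}\right) = 10 \cdot 21 \left(\frac{0}{21} - \frac{72}{7 \cdot 18}\right) = 210 \left(0 \cdot \frac{1}{21} - \frac{4}{7}\right) = 210 \left(0 - \frac{4}{7}\right) = 210 \left(- \frac{4}{7}\right) = -120$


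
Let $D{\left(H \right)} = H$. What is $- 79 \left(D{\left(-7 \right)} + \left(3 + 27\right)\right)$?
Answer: $-1817$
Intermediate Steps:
$- 79 \left(D{\left(-7 \right)} + \left(3 + 27\right)\right) = - 79 \left(-7 + \left(3 + 27\right)\right) = - 79 \left(-7 + 30\right) = \left(-79\right) 23 = -1817$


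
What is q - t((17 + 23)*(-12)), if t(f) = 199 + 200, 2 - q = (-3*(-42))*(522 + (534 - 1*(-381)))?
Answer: -181459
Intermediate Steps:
q = -181060 (q = 2 - (-3*(-42))*(522 + (534 - 1*(-381))) = 2 - 126*(522 + (534 + 381)) = 2 - 126*(522 + 915) = 2 - 126*1437 = 2 - 1*181062 = 2 - 181062 = -181060)
t(f) = 399
q - t((17 + 23)*(-12)) = -181060 - 1*399 = -181060 - 399 = -181459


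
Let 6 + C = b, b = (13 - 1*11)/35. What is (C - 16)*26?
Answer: -19968/35 ≈ -570.51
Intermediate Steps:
b = 2/35 (b = (13 - 11)*(1/35) = 2*(1/35) = 2/35 ≈ 0.057143)
C = -208/35 (C = -6 + 2/35 = -208/35 ≈ -5.9429)
(C - 16)*26 = (-208/35 - 16)*26 = -768/35*26 = -19968/35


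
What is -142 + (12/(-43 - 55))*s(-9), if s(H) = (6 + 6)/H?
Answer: -6950/49 ≈ -141.84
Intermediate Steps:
s(H) = 12/H
-142 + (12/(-43 - 55))*s(-9) = -142 + (12/(-43 - 55))*(12/(-9)) = -142 + (12/(-98))*(12*(-1/9)) = -142 + (12*(-1/98))*(-4/3) = -142 - 6/49*(-4/3) = -142 + 8/49 = -6950/49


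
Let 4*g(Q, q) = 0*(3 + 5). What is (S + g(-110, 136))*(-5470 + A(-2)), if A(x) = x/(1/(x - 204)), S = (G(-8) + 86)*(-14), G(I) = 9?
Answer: 6727140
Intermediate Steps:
g(Q, q) = 0 (g(Q, q) = (0*(3 + 5))/4 = (0*8)/4 = (¼)*0 = 0)
S = -1330 (S = (9 + 86)*(-14) = 95*(-14) = -1330)
A(x) = x*(-204 + x) (A(x) = x/(1/(-204 + x)) = x*(-204 + x))
(S + g(-110, 136))*(-5470 + A(-2)) = (-1330 + 0)*(-5470 - 2*(-204 - 2)) = -1330*(-5470 - 2*(-206)) = -1330*(-5470 + 412) = -1330*(-5058) = 6727140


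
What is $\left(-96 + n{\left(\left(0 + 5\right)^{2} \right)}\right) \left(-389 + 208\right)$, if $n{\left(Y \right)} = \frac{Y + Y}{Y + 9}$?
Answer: $\frac{290867}{17} \approx 17110.0$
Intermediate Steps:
$n{\left(Y \right)} = \frac{2 Y}{9 + Y}$
$\left(-96 + n{\left(\left(0 + 5\right)^{2} \right)}\right) \left(-389 + 208\right) = \left(-96 + \frac{2 \left(0 + 5\right)^{2}}{9 + \left(0 + 5\right)^{2}}\right) \left(-389 + 208\right) = \left(-96 + \frac{2 \cdot 5^{2}}{9 + 5^{2}}\right) \left(-181\right) = \left(-96 + 2 \cdot 25 \frac{1}{9 + 25}\right) \left(-181\right) = \left(-96 + 2 \cdot 25 \cdot \frac{1}{34}\right) \left(-181\right) = \left(-96 + \frac{25}{17}\right) \left(-181\right) = \left(- \frac{1607}{17}\right) \left(-181\right) = \frac{290867}{17}$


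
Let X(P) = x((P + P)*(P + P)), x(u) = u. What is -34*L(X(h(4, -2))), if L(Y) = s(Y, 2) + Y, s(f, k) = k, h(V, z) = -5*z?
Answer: -13668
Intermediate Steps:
X(P) = 4*P² (X(P) = (P + P)*(P + P) = (2*P)*(2*P) = 4*P²)
L(Y) = 2 + Y
-34*L(X(h(4, -2))) = -34*(2 + 4*(-5*(-2))²) = -34*(2 + 4*10²) = -34*(2 + 4*100) = -34*(2 + 400) = -34*402 = -13668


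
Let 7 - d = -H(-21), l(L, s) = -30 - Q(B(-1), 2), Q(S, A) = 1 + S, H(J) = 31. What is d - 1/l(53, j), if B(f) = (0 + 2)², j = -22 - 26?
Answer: 1331/35 ≈ 38.029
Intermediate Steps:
j = -48
B(f) = 4 (B(f) = 2² = 4)
l(L, s) = -35 (l(L, s) = -30 - (1 + 4) = -30 - 1*5 = -30 - 5 = -35)
d = 38 (d = 7 - (-1)*31 = 7 - 1*(-31) = 7 + 31 = 38)
d - 1/l(53, j) = 38 - 1/(-35) = 38 - 1*(-1/35) = 38 + 1/35 = 1331/35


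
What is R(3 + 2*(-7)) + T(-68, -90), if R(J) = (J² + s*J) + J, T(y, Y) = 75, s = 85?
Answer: -750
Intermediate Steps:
R(J) = J² + 86*J (R(J) = (J² + 85*J) + J = J² + 86*J)
R(3 + 2*(-7)) + T(-68, -90) = (3 + 2*(-7))*(86 + (3 + 2*(-7))) + 75 = (3 - 14)*(86 + (3 - 14)) + 75 = -11*(86 - 11) + 75 = -11*75 + 75 = -825 + 75 = -750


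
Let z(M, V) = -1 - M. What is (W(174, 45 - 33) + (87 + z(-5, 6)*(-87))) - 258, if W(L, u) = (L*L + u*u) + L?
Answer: 30075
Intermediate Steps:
W(L, u) = L + L**2 + u**2 (W(L, u) = (L**2 + u**2) + L = L + L**2 + u**2)
(W(174, 45 - 33) + (87 + z(-5, 6)*(-87))) - 258 = ((174 + 174**2 + (45 - 33)**2) + (87 + (-1 - 1*(-5))*(-87))) - 258 = ((174 + 30276 + 12**2) + (87 + (-1 + 5)*(-87))) - 258 = ((174 + 30276 + 144) + (87 + 4*(-87))) - 258 = (30594 + (87 - 348)) - 258 = (30594 - 261) - 258 = 30333 - 258 = 30075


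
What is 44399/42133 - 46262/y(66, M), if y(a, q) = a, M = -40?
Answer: -973113256/1390389 ≈ -699.89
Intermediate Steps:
44399/42133 - 46262/y(66, M) = 44399/42133 - 46262/66 = 44399*(1/42133) - 46262*1/66 = 44399/42133 - 23131/33 = -973113256/1390389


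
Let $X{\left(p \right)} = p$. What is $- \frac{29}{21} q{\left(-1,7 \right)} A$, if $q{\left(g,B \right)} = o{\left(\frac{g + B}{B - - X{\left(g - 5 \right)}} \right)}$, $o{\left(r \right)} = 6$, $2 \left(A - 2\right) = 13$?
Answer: $- \frac{493}{7} \approx -70.429$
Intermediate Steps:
$A = \frac{17}{2}$ ($A = 2 + \frac{1}{2} \cdot 13 = 2 + \frac{13}{2} = \frac{17}{2} \approx 8.5$)
$q{\left(g,B \right)} = 6$
$- \frac{29}{21} q{\left(-1,7 \right)} A = - \frac{29}{21} \cdot 6 \cdot \frac{17}{2} = \left(-29\right) \frac{1}{21} \cdot 6 \cdot \frac{17}{2} = \left(- \frac{29}{21}\right) 6 \cdot \frac{17}{2} = \left(- \frac{58}{7}\right) \frac{17}{2} = - \frac{493}{7}$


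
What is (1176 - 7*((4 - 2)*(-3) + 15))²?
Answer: 1238769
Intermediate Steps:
(1176 - 7*((4 - 2)*(-3) + 15))² = (1176 - 7*(2*(-3) + 15))² = (1176 - 7*(-6 + 15))² = (1176 - 7*9)² = (1176 - 63)² = 1113² = 1238769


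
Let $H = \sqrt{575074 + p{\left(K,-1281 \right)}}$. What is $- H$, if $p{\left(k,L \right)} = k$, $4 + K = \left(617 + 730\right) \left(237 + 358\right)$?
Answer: $- \sqrt{1376535} \approx -1173.3$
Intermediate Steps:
$K = 801461$ ($K = -4 + \left(617 + 730\right) \left(237 + 358\right) = -4 + 1347 \cdot 595 = -4 + 801465 = 801461$)
$H = \sqrt{1376535}$ ($H = \sqrt{575074 + 801461} = \sqrt{1376535} \approx 1173.3$)
$- H = - \sqrt{1376535}$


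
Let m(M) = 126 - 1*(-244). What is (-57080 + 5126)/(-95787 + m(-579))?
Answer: 7422/13631 ≈ 0.54449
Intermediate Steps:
m(M) = 370 (m(M) = 126 + 244 = 370)
(-57080 + 5126)/(-95787 + m(-579)) = (-57080 + 5126)/(-95787 + 370) = -51954/(-95417) = -51954*(-1/95417) = 7422/13631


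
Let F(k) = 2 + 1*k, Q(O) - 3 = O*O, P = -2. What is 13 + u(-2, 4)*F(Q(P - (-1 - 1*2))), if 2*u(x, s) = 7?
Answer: 34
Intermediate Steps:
u(x, s) = 7/2 (u(x, s) = (½)*7 = 7/2)
Q(O) = 3 + O² (Q(O) = 3 + O*O = 3 + O²)
F(k) = 2 + k
13 + u(-2, 4)*F(Q(P - (-1 - 1*2))) = 13 + 7*(2 + (3 + (-2 - (-1 - 1*2))²))/2 = 13 + 7*(2 + (3 + (-2 - (-1 - 2))²))/2 = 13 + 7*(2 + (3 + (-2 - 1*(-3))²))/2 = 13 + 7*(2 + (3 + (-2 + 3)²))/2 = 13 + 7*(2 + (3 + 1²))/2 = 13 + 7*(2 + (3 + 1))/2 = 13 + 7*(2 + 4)/2 = 13 + (7/2)*6 = 13 + 21 = 34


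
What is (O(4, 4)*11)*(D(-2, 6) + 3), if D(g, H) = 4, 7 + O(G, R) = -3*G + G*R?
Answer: -231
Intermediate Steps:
O(G, R) = -7 - 3*G + G*R (O(G, R) = -7 + (-3*G + G*R) = -7 - 3*G + G*R)
(O(4, 4)*11)*(D(-2, 6) + 3) = ((-7 - 3*4 + 4*4)*11)*(4 + 3) = ((-7 - 12 + 16)*11)*7 = -3*11*7 = -33*7 = -231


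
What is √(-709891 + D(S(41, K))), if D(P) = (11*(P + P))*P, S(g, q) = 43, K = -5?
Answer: 3*I*√74357 ≈ 818.05*I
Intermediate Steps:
D(P) = 22*P² (D(P) = (11*(2*P))*P = (22*P)*P = 22*P²)
√(-709891 + D(S(41, K))) = √(-709891 + 22*43²) = √(-709891 + 22*1849) = √(-709891 + 40678) = √(-669213) = 3*I*√74357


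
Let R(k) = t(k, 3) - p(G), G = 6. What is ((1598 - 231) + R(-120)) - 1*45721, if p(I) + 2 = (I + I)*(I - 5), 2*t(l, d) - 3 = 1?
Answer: -44362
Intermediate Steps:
t(l, d) = 2 (t(l, d) = 3/2 + (½)*1 = 3/2 + ½ = 2)
p(I) = -2 + 2*I*(-5 + I) (p(I) = -2 + (I + I)*(I - 5) = -2 + (2*I)*(-5 + I) = -2 + 2*I*(-5 + I))
R(k) = -8 (R(k) = 2 - (-2 - 10*6 + 2*6²) = 2 - (-2 - 60 + 2*36) = 2 - (-2 - 60 + 72) = 2 - 1*10 = 2 - 10 = -8)
((1598 - 231) + R(-120)) - 1*45721 = ((1598 - 231) - 8) - 1*45721 = (1367 - 8) - 45721 = 1359 - 45721 = -44362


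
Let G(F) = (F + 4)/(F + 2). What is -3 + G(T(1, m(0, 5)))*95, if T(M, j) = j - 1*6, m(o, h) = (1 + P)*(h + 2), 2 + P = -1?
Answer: 733/9 ≈ 81.444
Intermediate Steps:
P = -3 (P = -2 - 1 = -3)
m(o, h) = -4 - 2*h (m(o, h) = (1 - 3)*(h + 2) = -2*(2 + h) = -4 - 2*h)
T(M, j) = -6 + j (T(M, j) = j - 6 = -6 + j)
G(F) = (4 + F)/(2 + F)
-3 + G(T(1, m(0, 5)))*95 = -3 + ((4 + (-6 + (-4 - 2*5)))/(2 + (-6 + (-4 - 2*5))))*95 = -3 + ((4 + (-6 + (-4 - 10)))/(2 + (-6 + (-4 - 10))))*95 = -3 + ((4 + (-6 - 14))/(2 + (-6 - 14)))*95 = -3 + ((4 - 20)/(2 - 20))*95 = -3 + (-16/(-18))*95 = -3 - 1/18*(-16)*95 = -3 + (8/9)*95 = -3 + 760/9 = 733/9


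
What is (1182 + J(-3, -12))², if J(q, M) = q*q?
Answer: 1418481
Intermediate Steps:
J(q, M) = q²
(1182 + J(-3, -12))² = (1182 + (-3)²)² = (1182 + 9)² = 1191² = 1418481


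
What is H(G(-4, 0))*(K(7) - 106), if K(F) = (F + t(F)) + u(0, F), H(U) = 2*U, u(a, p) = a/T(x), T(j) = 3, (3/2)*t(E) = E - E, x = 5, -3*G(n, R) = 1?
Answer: 66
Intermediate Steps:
G(n, R) = -1/3 (G(n, R) = -1/3*1 = -1/3)
t(E) = 0 (t(E) = 2*(E - E)/3 = (2/3)*0 = 0)
u(a, p) = a/3
K(F) = F (K(F) = (F + 0) + (1/3)*0 = F + 0 = F)
H(G(-4, 0))*(K(7) - 106) = (2*(-1/3))*(7 - 106) = -2/3*(-99) = 66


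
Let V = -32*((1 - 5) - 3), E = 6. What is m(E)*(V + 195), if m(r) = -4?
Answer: -1676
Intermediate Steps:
V = 224 (V = -32*(-4 - 3) = -32*(-7) = 224)
m(E)*(V + 195) = -4*(224 + 195) = -4*419 = -1676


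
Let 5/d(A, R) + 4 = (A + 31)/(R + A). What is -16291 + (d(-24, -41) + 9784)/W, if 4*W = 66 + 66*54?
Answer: -7889476049/484605 ≈ -16280.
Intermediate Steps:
d(A, R) = 5/(-4 + (31 + A)/(A + R)) (d(A, R) = 5/(-4 + (A + 31)/(R + A)) = 5/(-4 + (31 + A)/(A + R)))
W = 1815/2 (W = (66 + 66*54)/4 = (66 + 3564)/4 = (1/4)*3630 = 1815/2 ≈ 907.50)
-16291 + (d(-24, -41) + 9784)/W = -16291 + (5*(-1*(-24) - 1*(-41))/(-31 + 3*(-24) + 4*(-41)) + 9784)/(1815/2) = -16291 + (5*(24 + 41)/(-31 - 72 - 164) + 9784)*(2/1815) = -16291 + (5*65/(-267) + 9784)*(2/1815) = -16291 + (5*(-1/267)*65 + 9784)*(2/1815) = -16291 + (-325/267 + 9784)*(2/1815) = -16291 + (2612003/267)*(2/1815) = -16291 + 5224006/484605 = -7889476049/484605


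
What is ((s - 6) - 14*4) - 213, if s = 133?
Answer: -142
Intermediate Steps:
((s - 6) - 14*4) - 213 = ((133 - 6) - 14*4) - 213 = (127 - 56) - 213 = 71 - 213 = -142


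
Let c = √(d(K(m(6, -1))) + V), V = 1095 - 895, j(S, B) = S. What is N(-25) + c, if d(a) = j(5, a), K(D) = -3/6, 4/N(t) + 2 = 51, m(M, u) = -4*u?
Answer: 4/49 + √205 ≈ 14.399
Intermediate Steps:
N(t) = 4/49 (N(t) = 4/(-2 + 51) = 4/49)
K(D) = -½ (K(D) = -3*⅙ = -½)
d(a) = 5
V = 200
c = √205 (c = √(5 + 200) = √205 ≈ 14.318)
N(-25) + c = 4/49 + √205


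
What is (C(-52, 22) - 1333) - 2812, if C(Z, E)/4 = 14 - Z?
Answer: -3881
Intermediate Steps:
C(Z, E) = 56 - 4*Z (C(Z, E) = 4*(14 - Z) = 56 - 4*Z)
(C(-52, 22) - 1333) - 2812 = ((56 - 4*(-52)) - 1333) - 2812 = ((56 + 208) - 1333) - 2812 = (264 - 1333) - 2812 = -1069 - 2812 = -3881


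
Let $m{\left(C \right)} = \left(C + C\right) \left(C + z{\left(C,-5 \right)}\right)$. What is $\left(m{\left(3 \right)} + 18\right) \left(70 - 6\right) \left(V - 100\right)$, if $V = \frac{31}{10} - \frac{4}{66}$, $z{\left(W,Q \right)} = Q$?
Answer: $- \frac{2047808}{55} \approx -37233.0$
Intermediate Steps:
$m{\left(C \right)} = 2 C \left(-5 + C\right)$ ($m{\left(C \right)} = \left(C + C\right) \left(C - 5\right) = 2 C \left(-5 + C\right)$)
$V = \frac{1003}{330}$ ($V = 31 \cdot \frac{1}{10} - \frac{2}{33} = \frac{31}{10} - \frac{2}{33} = \frac{1003}{330} \approx 3.0394$)
$\left(m{\left(3 \right)} + 18\right) \left(70 - 6\right) \left(V - 100\right) = \left(2 \cdot 3 \left(-5 + 3\right) + 18\right) \left(70 - 6\right) \left(\frac{1003}{330} - 100\right) = \left(2 \cdot 3 \left(-2\right) + 18\right) 64 \left(- \frac{31997}{330}\right) = \left(-12 + 18\right) 64 \left(- \frac{31997}{330}\right) = 6 \cdot 64 \left(- \frac{31997}{330}\right) = 384 \left(- \frac{31997}{330}\right) = - \frac{2047808}{55}$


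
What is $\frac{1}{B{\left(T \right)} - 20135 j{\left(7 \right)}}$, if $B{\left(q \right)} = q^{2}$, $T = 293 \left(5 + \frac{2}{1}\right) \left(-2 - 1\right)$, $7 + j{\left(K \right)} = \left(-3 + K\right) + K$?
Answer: $\frac{1}{37778869} \approx 2.647 \cdot 10^{-8}$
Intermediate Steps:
$j{\left(K \right)} = -10 + 2 K$ ($j{\left(K \right)} = -7 + \left(\left(-3 + K\right) + K\right) = -7 + \left(-3 + 2 K\right) = -10 + 2 K$)
$T = -6153$ ($T = 293 \left(5 + 2 \cdot 1\right) \left(-3\right) = 293 \left(5 + 2\right) \left(-3\right) = 293 \cdot 7 \left(-3\right) = 293 \left(-21\right) = -6153$)
$\frac{1}{B{\left(T \right)} - 20135 j{\left(7 \right)}} = \frac{1}{\left(-6153\right)^{2} - 20135 \left(-10 + 2 \cdot 7\right)} = \frac{1}{37859409 - 20135 \left(-10 + 14\right)} = \frac{1}{37859409 - 80540} = \frac{1}{37778869}$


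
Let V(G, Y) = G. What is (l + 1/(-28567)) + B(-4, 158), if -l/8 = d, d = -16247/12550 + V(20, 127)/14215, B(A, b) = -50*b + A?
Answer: -4022845429165797/509630280775 ≈ -7893.7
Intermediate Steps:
B(A, b) = A - 50*b
d = -46140021/35679650 (d = -16247/12550 + 20/14215 = -16247*1/12550 + 20*(1/14215) = -16247/12550 + 4/2843 = -46140021/35679650 ≈ -1.2932)
l = 184560084/17839825 (l = -8*(-46140021/35679650) = 184560084/17839825 ≈ 10.345)
(l + 1/(-28567)) + B(-4, 158) = (184560084/17839825 + 1/(-28567)) + (-4 - 50*158) = (184560084/17839825 - 1/28567) + (-4 - 7900) = 5272310079803/509630280775 - 7904 = -4022845429165797/509630280775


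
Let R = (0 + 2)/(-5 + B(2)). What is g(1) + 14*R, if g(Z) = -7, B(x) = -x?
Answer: -11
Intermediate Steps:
R = -2/7 (R = (0 + 2)/(-5 - 1*2) = 2/(-5 - 2) = 2/(-7) = 2*(-⅐) = -2/7 ≈ -0.28571)
g(1) + 14*R = -7 + 14*(-2/7) = -7 - 4 = -11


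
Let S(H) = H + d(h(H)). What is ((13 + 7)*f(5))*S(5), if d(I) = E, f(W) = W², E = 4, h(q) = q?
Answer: 4500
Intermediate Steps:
d(I) = 4
S(H) = 4 + H (S(H) = H + 4 = 4 + H)
((13 + 7)*f(5))*S(5) = ((13 + 7)*5²)*(4 + 5) = (20*25)*9 = 500*9 = 4500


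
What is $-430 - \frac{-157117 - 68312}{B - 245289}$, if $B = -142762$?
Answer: $- \frac{167087359}{388051} \approx -430.58$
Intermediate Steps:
$-430 - \frac{-157117 - 68312}{B - 245289} = -430 - \frac{-157117 - 68312}{-142762 - 245289} = -430 - - \frac{225429}{-388051} = -430 - \left(-225429\right) \left(- \frac{1}{388051}\right) = -430 - \frac{225429}{388051} = - \frac{167087359}{388051}$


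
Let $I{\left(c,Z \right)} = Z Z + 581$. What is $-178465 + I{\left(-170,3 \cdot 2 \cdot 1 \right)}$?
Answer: $-177848$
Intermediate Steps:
$I{\left(c,Z \right)} = 581 + Z^{2}$ ($I{\left(c,Z \right)} = Z^{2} + 581 = 581 + Z^{2}$)
$-178465 + I{\left(-170,3 \cdot 2 \cdot 1 \right)} = -178465 + \left(581 + \left(3 \cdot 2 \cdot 1\right)^{2}\right) = -178465 + \left(581 + \left(6 \cdot 1\right)^{2}\right) = -178465 + \left(581 + 6^{2}\right) = -178465 + \left(581 + 36\right) = -178465 + 617 = -177848$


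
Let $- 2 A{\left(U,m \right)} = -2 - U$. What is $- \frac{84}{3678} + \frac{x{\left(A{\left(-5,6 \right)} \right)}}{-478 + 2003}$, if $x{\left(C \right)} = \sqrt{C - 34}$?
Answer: $- \frac{14}{613} + \frac{i \sqrt{142}}{3050} \approx -0.022839 + 0.003907 i$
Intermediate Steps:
$A{\left(U,m \right)} = 1 + \frac{U}{2}$ ($A{\left(U,m \right)} = - \frac{-2 - U}{2} = 1 + \frac{U}{2}$)
$x{\left(C \right)} = \sqrt{-34 + C}$
$- \frac{84}{3678} + \frac{x{\left(A{\left(-5,6 \right)} \right)}}{-478 + 2003} = - \frac{84}{3678} + \frac{\sqrt{-34 + \left(1 + \frac{1}{2} \left(-5\right)\right)}}{-478 + 2003} = \left(-84\right) \frac{1}{3678} + \frac{\sqrt{-34 + \left(1 - \frac{5}{2}\right)}}{1525} = - \frac{14}{613} + \sqrt{-34 - \frac{3}{2}} \cdot \frac{1}{1525} = - \frac{14}{613} + \sqrt{- \frac{71}{2}} \cdot \frac{1}{1525} = - \frac{14}{613} + \frac{i \sqrt{142}}{2} \cdot \frac{1}{1525} = - \frac{14}{613} + \frac{i \sqrt{142}}{3050}$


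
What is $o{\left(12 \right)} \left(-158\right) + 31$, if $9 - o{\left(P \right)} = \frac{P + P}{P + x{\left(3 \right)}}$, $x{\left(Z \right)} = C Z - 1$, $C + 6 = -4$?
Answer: $- \frac{30221}{19} \approx -1590.6$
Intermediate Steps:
$C = -10$ ($C = -6 - 4 = -10$)
$x{\left(Z \right)} = -1 - 10 Z$ ($x{\left(Z \right)} = - 10 Z - 1 = -1 - 10 Z$)
$o{\left(P \right)} = 9 - \frac{2 P}{-31 + P}$ ($o{\left(P \right)} = 9 - \frac{P + P}{P - 31} = 9 - \frac{2 P}{P - 31} = 9 - \frac{2 P}{-31 + P}$)
$o{\left(12 \right)} \left(-158\right) + 31 = \frac{-279 + 7 \cdot 12}{-31 + 12} \left(-158\right) + 31 = \frac{-279 + 84}{-19} \left(-158\right) + 31 = \left(- \frac{1}{19}\right) \left(-195\right) \left(-158\right) + 31 = \frac{195}{19} \left(-158\right) + 31 = - \frac{30810}{19} + 31 = - \frac{30221}{19}$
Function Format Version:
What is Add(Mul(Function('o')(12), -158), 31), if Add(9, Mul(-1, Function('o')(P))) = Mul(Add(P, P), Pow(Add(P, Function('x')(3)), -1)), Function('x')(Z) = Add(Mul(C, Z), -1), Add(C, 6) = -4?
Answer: Rational(-30221, 19) ≈ -1590.6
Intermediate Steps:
C = -10 (C = Add(-6, -4) = -10)
Function('x')(Z) = Add(-1, Mul(-10, Z)) (Function('x')(Z) = Add(Mul(-10, Z), -1) = Add(-1, Mul(-10, Z)))
Function('o')(P) = Add(9, Mul(-2, P, Pow(Add(-31, P), -1))) (Function('o')(P) = Add(9, Mul(-1, Mul(Add(P, P), Pow(Add(P, Add(-1, Mul(-10, 3))), -1)))) = Add(9, Mul(-1, Mul(Mul(2, P), Pow(Add(P, Add(-1, -30)), -1)))) = Add(9, Mul(-1, Mul(Mul(2, P), Pow(Add(P, -31), -1)))) = Add(9, Mul(-1, Mul(Mul(2, P), Pow(Add(-31, P), -1)))) = Add(9, Mul(-1, Mul(2, P, Pow(Add(-31, P), -1)))) = Add(9, Mul(-2, P, Pow(Add(-31, P), -1))))
Add(Mul(Function('o')(12), -158), 31) = Add(Mul(Mul(Pow(Add(-31, 12), -1), Add(-279, Mul(7, 12))), -158), 31) = Add(Mul(Mul(Pow(-19, -1), Add(-279, 84)), -158), 31) = Add(Mul(Mul(Rational(-1, 19), -195), -158), 31) = Add(Mul(Rational(195, 19), -158), 31) = Add(Rational(-30810, 19), 31) = Rational(-30221, 19)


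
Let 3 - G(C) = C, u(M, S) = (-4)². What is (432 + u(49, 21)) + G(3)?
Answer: 448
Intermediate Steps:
u(M, S) = 16
G(C) = 3 - C
(432 + u(49, 21)) + G(3) = (432 + 16) + (3 - 1*3) = 448 + (3 - 3) = 448 + 0 = 448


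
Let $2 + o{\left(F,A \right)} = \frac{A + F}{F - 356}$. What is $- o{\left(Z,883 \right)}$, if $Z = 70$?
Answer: $\frac{1525}{286} \approx 5.3322$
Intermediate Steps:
$o{\left(F,A \right)} = -2 + \frac{A + F}{-356 + F}$ ($o{\left(F,A \right)} = -2 + \frac{A + F}{F - 356} = -2 + \frac{A + F}{-356 + F}$)
$- o{\left(Z,883 \right)} = - \frac{712 + 883 - 70}{-356 + 70} = - \frac{712 + 883 - 70}{-286} = - \frac{\left(-1\right) 1525}{286} = \left(-1\right) \left(- \frac{1525}{286}\right) = \frac{1525}{286}$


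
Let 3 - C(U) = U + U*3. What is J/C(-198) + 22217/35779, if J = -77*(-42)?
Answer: 44457267/9481435 ≈ 4.6889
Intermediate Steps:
J = 3234
C(U) = 3 - 4*U (C(U) = 3 - (U + U*3) = 3 - (U + 3*U) = 3 - 4*U)
J/C(-198) + 22217/35779 = 3234/(3 - 4*(-198)) + 22217/35779 = 3234/(3 + 792) + 22217*(1/35779) = 3234/795 + 22217/35779 = 3234*(1/795) + 22217/35779 = 1078/265 + 22217/35779 = 44457267/9481435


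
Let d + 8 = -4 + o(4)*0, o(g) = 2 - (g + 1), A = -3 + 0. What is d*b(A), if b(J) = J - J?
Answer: 0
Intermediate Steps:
A = -3
o(g) = 1 - g (o(g) = 2 - (1 + g) = 2 + (-1 - g) = 1 - g)
b(J) = 0
d = -12 (d = -8 + (-4 + (1 - 1*4)*0) = -8 + (-4 + (1 - 4)*0) = -8 + (-4 - 3*0) = -8 + (-4 + 0) = -8 - 4 = -12)
d*b(A) = -12*0 = 0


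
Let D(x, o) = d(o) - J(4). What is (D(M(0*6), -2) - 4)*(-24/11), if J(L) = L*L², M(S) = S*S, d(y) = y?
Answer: 1680/11 ≈ 152.73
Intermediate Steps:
M(S) = S²
J(L) = L³
D(x, o) = -64 + o (D(x, o) = o - 1*4³ = o - 1*64 = o - 64 = -64 + o)
(D(M(0*6), -2) - 4)*(-24/11) = ((-64 - 2) - 4)*(-24/11) = (-66 - 4)*(-24*1/11) = -70*(-24/11) = 1680/11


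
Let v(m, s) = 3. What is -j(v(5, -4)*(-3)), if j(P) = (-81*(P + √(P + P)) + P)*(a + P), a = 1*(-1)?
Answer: 7200 - 2430*I*√2 ≈ 7200.0 - 3436.5*I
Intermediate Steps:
a = -1
j(P) = (-1 + P)*(-80*P - 81*√2*√P) (j(P) = (-81*(P + √(P + P)) + P)*(-1 + P) = (-81*(P + √(2*P)) + P)*(-1 + P) = (-81*(P + √2*√P) + P)*(-1 + P) = ((-81*P - 81*√2*√P) + P)*(-1 + P) = (-80*P - 81*√2*√P)*(-1 + P) = (-1 + P)*(-80*P - 81*√2*√P))
-j(v(5, -4)*(-3)) = -(-80*(3*(-3))² + 80*(3*(-3)) - 81*√2*(3*(-3))^(3/2) + 81*√2*√(3*(-3))) = -(-80*(-9)² + 80*(-9) - 81*√2*(-9)^(3/2) + 81*√2*√(-9)) = -(-80*81 - 720 - 81*√2*(-27*I) + 81*√2*(3*I)) = -(-6480 - 720 + 2187*I*√2 + 243*I*√2) = -(-7200 + 2430*I*√2) = 7200 - 2430*I*√2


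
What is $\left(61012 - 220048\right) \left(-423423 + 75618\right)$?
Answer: $55313515980$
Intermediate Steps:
$\left(61012 - 220048\right) \left(-423423 + 75618\right) = \left(-159036\right) \left(-347805\right) = 55313515980$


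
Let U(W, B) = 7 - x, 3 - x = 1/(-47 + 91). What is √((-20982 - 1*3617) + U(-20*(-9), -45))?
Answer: I*√11903969/22 ≈ 156.83*I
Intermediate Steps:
x = 131/44 (x = 3 - 1/(-47 + 91) = 3 - 1/44 = 131/44 ≈ 2.9773)
U(W, B) = 177/44 (U(W, B) = 7 - 1*131/44 = 7 - 131/44 = 177/44)
√((-20982 - 1*3617) + U(-20*(-9), -45)) = √((-20982 - 1*3617) + 177/44) = √((-20982 - 3617) + 177/44) = √(-24599 + 177/44) = √(-1082179/44) = I*√11903969/22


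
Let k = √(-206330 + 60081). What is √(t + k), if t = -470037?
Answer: √(-470037 + I*√146249) ≈ 0.279 + 685.59*I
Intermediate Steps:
k = I*√146249 (k = √(-146249) = I*√146249 ≈ 382.43*I)
√(t + k) = √(-470037 + I*√146249)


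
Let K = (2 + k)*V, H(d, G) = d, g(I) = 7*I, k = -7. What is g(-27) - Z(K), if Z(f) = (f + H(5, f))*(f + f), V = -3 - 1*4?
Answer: -2989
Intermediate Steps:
V = -7 (V = -3 - 4 = -7)
K = 35 (K = (2 - 7)*(-7) = -5*(-7) = 35)
Z(f) = 2*f*(5 + f) (Z(f) = (f + 5)*(f + f) = (5 + f)*(2*f) = 2*f*(5 + f))
g(-27) - Z(K) = 7*(-27) - 2*35*(5 + 35) = -189 - 2*35*40 = -189 - 1*2800 = -189 - 2800 = -2989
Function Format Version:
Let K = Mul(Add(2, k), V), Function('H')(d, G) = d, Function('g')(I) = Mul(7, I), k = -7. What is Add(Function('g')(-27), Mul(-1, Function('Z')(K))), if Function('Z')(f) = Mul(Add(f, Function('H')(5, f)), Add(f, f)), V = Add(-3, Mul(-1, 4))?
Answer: -2989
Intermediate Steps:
V = -7 (V = Add(-3, -4) = -7)
K = 35 (K = Mul(Add(2, -7), -7) = Mul(-5, -7) = 35)
Function('Z')(f) = Mul(2, f, Add(5, f)) (Function('Z')(f) = Mul(Add(f, 5), Add(f, f)) = Mul(Add(5, f), Mul(2, f)) = Mul(2, f, Add(5, f)))
Add(Function('g')(-27), Mul(-1, Function('Z')(K))) = Add(Mul(7, -27), Mul(-1, Mul(2, 35, Add(5, 35)))) = Add(-189, Mul(-1, Mul(2, 35, 40))) = Add(-189, Mul(-1, 2800)) = Add(-189, -2800) = -2989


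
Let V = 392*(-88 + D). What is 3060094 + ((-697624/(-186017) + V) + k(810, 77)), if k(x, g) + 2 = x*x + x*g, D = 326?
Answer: 720232107210/186017 ≈ 3.8719e+6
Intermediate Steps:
k(x, g) = -2 + x² + g*x (k(x, g) = -2 + (x*x + x*g) = -2 + (x² + g*x) = -2 + x² + g*x)
V = 93296 (V = 392*(-88 + 326) = 392*238 = 93296)
3060094 + ((-697624/(-186017) + V) + k(810, 77)) = 3060094 + ((-697624/(-186017) + 93296) + (-2 + 810² + 77*810)) = 3060094 + ((-697624*(-1/186017) + 93296) + (-2 + 656100 + 62370)) = 3060094 + ((697624/186017 + 93296) + 718468) = 3060094 + (17355339656/186017 + 718468) = 3060094 + 151002601612/186017 = 720232107210/186017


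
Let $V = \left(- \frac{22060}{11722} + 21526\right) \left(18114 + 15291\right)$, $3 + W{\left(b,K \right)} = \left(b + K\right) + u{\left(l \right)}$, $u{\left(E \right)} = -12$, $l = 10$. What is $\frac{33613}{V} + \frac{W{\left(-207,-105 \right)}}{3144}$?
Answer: $- \frac{54763165409}{526767019335} \approx -0.10396$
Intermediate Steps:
$W{\left(b,K \right)} = -15 + K + b$ ($W{\left(b,K \right)} = -3 - \left(12 - K - b\right) = -3 + \left(-12 + K + b\right) = -15 + K + b$)
$V = \frac{4214136154680}{5861}$ ($V = \left(\left(-22060\right) \frac{1}{11722} + 21526\right) 33405 = \left(- \frac{11030}{5861} + 21526\right) 33405 = \frac{126152856}{5861} \cdot 33405 = \frac{4214136154680}{5861} \approx 7.1901 \cdot 10^{8}$)
$\frac{33613}{V} + \frac{W{\left(-207,-105 \right)}}{3144} = \frac{33613}{\frac{4214136154680}{5861}} + \frac{-15 - 105 - 207}{3144} = 33613 \cdot \frac{5861}{4214136154680} - \frac{109}{1048} = \frac{197005793}{4214136154680} - \frac{109}{1048} = - \frac{54763165409}{526767019335}$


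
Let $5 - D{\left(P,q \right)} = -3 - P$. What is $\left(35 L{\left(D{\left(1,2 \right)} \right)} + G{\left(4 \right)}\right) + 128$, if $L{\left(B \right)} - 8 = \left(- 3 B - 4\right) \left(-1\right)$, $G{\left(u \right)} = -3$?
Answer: $1490$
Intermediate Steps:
$D{\left(P,q \right)} = 8 + P$ ($D{\left(P,q \right)} = 5 - \left(-3 - P\right) = 5 + \left(3 + P\right) = 8 + P$)
$L{\left(B \right)} = 12 + 3 B$ ($L{\left(B \right)} = 8 + \left(- 3 B - 4\right) \left(-1\right) = 8 + \left(-4 - 3 B\right) \left(-1\right) = 8 + \left(4 + 3 B\right) = 12 + 3 B$)
$\left(35 L{\left(D{\left(1,2 \right)} \right)} + G{\left(4 \right)}\right) + 128 = \left(35 \left(12 + 3 \left(8 + 1\right)\right) - 3\right) + 128 = \left(35 \left(12 + 3 \cdot 9\right) - 3\right) + 128 = \left(35 \left(12 + 27\right) - 3\right) + 128 = \left(35 \cdot 39 - 3\right) + 128 = \left(1365 - 3\right) + 128 = 1362 + 128 = 1490$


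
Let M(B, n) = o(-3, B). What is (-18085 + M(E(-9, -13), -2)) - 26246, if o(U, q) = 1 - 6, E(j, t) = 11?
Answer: -44336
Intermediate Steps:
o(U, q) = -5
M(B, n) = -5
(-18085 + M(E(-9, -13), -2)) - 26246 = (-18085 - 5) - 26246 = -18090 - 26246 = -44336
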